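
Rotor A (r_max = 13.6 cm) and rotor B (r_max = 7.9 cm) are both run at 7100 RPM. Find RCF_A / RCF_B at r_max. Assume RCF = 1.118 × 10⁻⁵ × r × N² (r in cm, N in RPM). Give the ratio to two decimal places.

1.72

At fixed N, RCF ∝ r, so RCF_A/RCF_B = r_A/r_B = 13.6 / 7.9 = 1.7215.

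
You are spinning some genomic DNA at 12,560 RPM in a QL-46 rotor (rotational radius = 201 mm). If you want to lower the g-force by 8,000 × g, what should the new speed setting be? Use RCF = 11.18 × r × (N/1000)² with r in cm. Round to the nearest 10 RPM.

≈ 11050 RPM

r = 201 mm = 20.1 cm
Current RCF = 11.18 × 20.1 × (12.56)² = 11.18 × 20.1 × 157.7536 ≈ 35,450.1 × g
Target RCF = 35,450.1 − 8,000 = 27,450.1 × g
(N/1000)² = 27,450.1 / 224.718 = 122.1535
N = 1000 × √122.1535 ≈ 11,052.3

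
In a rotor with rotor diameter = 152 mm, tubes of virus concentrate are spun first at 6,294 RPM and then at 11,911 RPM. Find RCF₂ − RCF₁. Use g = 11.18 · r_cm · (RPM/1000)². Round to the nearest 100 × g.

8700 x g

r = 152 mm / 2 = 76 mm = 7.6 cm
RCF₁ = 11.18 × 7.6 × (6.294)² = 11.18 × 7.6 × 39.614436 ≈ 3,366 × g
RCF₂ = 11.18 × 7.6 × (11.911)² = 11.18 × 7.6 × 141.871921 ≈ 12,054.6 × g
Increase = 12,054.6 − 3,366 = 8,688.6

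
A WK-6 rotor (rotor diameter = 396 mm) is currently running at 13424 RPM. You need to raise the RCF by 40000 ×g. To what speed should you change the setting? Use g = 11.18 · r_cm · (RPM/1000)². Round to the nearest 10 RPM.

r = 396 mm / 2 = 198 mm = 19.8 cm
Current RCF = 11.18 × 19.8 × (13.424)² = 11.18 × 19.8 × 180.203776 ≈ 39,890.6 × g
Target RCF = 39,890.6 + 40,000 = 79,890.6 × g
(N/1000)² = 79,890.6 / 221.364 = 360.9015
N = 1000 × √360.9015 ≈ 18,997.4

19000 RPM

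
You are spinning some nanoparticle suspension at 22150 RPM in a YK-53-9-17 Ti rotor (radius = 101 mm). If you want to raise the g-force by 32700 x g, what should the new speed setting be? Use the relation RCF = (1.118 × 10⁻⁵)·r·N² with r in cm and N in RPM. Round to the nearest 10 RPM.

27930 RPM

r = 101 mm = 10.1 cm
Current RCF = 1.118 × 10⁻⁵ × 10.1 × (22150)² = 1.118 × 10⁻⁵ × 10.1 × 490,622,500 ≈ 55,400.1 × g
Target RCF = 55,400.1 + 32,700 = 88,100.1 × g
N² = 88,100.1 / (11.2918 × 10⁻⁵) = 780,213,075
N ≈ √780,213,075 ≈ 27,932.3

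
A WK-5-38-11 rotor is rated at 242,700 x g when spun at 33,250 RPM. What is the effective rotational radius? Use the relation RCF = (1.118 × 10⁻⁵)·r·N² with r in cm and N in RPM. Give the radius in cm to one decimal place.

≈ 19.6 cm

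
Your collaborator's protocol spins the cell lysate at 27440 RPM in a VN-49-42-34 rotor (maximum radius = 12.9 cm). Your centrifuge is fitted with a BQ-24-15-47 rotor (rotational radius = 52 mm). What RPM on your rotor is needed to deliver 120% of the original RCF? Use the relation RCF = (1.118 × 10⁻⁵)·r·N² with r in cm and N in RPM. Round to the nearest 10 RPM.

RCF = 1.118 × 10⁻⁵ × r × N²
RCF_original = 1.118 × 10⁻⁵ × 12.9 × (27440)² = 1.118 × 10⁻⁵ × 12.9 × 752,953,600 ≈ 108,592.5 × g
Target RCF = 1.2 × 108,592.5 ≈ 130,311 × g
Your rotor: r = 52 mm = 5.2 cm
130,311 = 1.118 × 10⁻⁵ × 5.2 × N²
N² = 130,311 / (5.8136 × 10⁻⁵) = 2,241,485,482
N ≈ √2,241,485,482 ≈ 47,344.3

47340 RPM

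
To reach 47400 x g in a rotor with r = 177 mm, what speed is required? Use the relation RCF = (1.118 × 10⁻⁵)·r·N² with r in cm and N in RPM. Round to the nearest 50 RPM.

15500 RPM

r = 177 mm = 17.7 cm
RCF = 1.118 × 10⁻⁵ × r × N²
47,400 = 1.118 × 10⁻⁵ × 17.7 × N²
N² = 47,400 / (19.7886 × 10⁻⁵) = 239,531,852
N ≈ √239,531,852 ≈ 15,476.8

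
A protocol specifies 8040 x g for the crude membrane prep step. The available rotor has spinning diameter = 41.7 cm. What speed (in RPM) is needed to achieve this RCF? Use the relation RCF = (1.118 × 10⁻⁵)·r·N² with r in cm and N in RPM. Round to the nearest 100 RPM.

r = 41.7 / 2 = 20.85 cm
RCF = 1.118 × 10⁻⁵ × r × N²
8,040 = 1.118 × 10⁻⁵ × 20.85 × N²
N² = 8,040 / (23.3103 × 10⁻⁵) = 34,491,191
N ≈ √34,491,191 ≈ 5,872.9

≈ 5900 RPM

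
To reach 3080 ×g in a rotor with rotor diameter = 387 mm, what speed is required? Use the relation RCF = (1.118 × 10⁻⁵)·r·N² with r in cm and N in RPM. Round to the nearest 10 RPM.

≈ 3770 RPM

r = 387 mm / 2 = 193.5 mm = 19.35 cm
3,080 = 1.118 × 10⁻⁵ × 19.35 × N²
N² = 3,080 / (21.6333 × 10⁻⁵) = 14,237,310
N ≈ √14,237,310 ≈ 3,773.2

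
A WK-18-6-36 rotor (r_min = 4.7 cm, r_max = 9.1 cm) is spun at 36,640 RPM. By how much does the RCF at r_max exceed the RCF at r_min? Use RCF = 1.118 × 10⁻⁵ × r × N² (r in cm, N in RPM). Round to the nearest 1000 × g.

ΔRCF = 1.118 × 10⁻⁵ × (r_max − r_min) × N² = 1.118 × 10⁻⁵ × 4.4 × 1,342,489,600 ≈ 66,039.7

66000 x g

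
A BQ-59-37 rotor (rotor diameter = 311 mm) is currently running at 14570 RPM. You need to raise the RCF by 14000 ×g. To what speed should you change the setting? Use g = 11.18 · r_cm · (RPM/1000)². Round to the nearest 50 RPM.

r = 311 mm / 2 = 155.5 mm = 15.55 cm
Current RCF = 11.18 × 15.55 × (14.57)² = 11.18 × 15.55 × 212.2849 ≈ 36,905.5 × g
Target RCF = 36,905.5 + 14,000 = 50,905.5 × g
(N/1000)² = 50,905.5 / 173.849 = 292.8145
N = 1000 × √292.8145 ≈ 17,111.8

17100 RPM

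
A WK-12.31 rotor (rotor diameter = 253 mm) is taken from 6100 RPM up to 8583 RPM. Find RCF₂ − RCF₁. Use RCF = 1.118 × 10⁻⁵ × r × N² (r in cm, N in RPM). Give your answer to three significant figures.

r = 253 mm / 2 = 126.5 mm = 12.65 cm
RCF₁ = 1.118 × 10⁻⁵ × 12.65 × (6100)² = 1.118 × 10⁻⁵ × 12.65 × 37,210,000 ≈ 5,262.5 × g
RCF₂ = 1.118 × 10⁻⁵ × 12.65 × (8583)² = 1.118 × 10⁻⁵ × 12.65 × 73,667,889 ≈ 10,418.6 × g
Increase = 10,418.6 − 5,262.5 = 5,156.1

5160 ×g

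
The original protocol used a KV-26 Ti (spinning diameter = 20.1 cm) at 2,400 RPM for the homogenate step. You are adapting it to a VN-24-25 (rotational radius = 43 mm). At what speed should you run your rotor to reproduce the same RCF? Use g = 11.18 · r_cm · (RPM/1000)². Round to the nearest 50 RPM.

Original rotor: r = 20.1 / 2 = 10.05 cm
RCF_original = 11.18 × 10.05 × (2.4)² = 11.18 × 10.05 × 5.76 ≈ 647.2 × g
Your rotor: r = 43 mm = 4.3 cm
647.2 = 11.18 × 4.3 × (N/1000)²
(N/1000)² = 647.2 / 48.074 = 13.46258
N = 1000 × √13.46258 ≈ 3,669.1

3650 RPM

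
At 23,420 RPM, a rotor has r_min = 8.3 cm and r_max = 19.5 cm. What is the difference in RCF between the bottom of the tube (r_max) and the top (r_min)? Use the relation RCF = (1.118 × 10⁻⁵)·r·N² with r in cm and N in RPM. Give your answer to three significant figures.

≈ 68700 x g

ΔRCF = 1.118 × 10⁻⁵ × (r_max − r_min) × N² = 1.118 × 10⁻⁵ × 11.2 × 548,496,400 ≈ 68,680.5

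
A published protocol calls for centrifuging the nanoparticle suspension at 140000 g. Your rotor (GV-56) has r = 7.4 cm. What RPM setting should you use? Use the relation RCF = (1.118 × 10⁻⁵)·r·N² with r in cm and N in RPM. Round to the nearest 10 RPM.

41140 RPM

140,000 = 1.118 × 10⁻⁵ × 7.4 × N²
N² = 140,000 / (8.2732 × 10⁻⁵) = 1,692,210,995
N ≈ √1,692,210,995 ≈ 41,136.5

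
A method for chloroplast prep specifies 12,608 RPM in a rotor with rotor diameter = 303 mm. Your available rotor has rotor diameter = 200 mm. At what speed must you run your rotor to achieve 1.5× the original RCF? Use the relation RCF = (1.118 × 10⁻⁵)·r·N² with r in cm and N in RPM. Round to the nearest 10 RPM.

≈ 19010 RPM

Original rotor: r = 303 mm / 2 = 151.5 mm = 15.15 cm
RCF_original = 1.118 × 10⁻⁵ × 15.15 × (12608)² = 1.118 × 10⁻⁵ × 15.15 × 158,961,664 ≈ 26,924.4 × g
Target RCF = 1.5 × 26,924.4 ≈ 40,386.6 × g
Your rotor: r = 200 mm / 2 = 100 mm = 10 cm
40,386.6 = 1.118 × 10⁻⁵ × 10 × N²
N² = 40,386.6 / (11.18 × 10⁻⁵) = 361,239,714
N ≈ √361,239,714 ≈ 19,006.3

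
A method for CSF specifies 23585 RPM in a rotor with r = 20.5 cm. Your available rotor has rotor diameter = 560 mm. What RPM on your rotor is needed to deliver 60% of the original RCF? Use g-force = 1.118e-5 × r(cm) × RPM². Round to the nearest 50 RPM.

15650 RPM

RCF_original = 1.118 × 10⁻⁵ × 20.5 × (23585)² = 1.118 × 10⁻⁵ × 20.5 × 556,252,225 ≈ 127,487.4 × g
Target RCF = 0.6 × 127,487.4 ≈ 76,492.4 × g
Your rotor: r = 560 mm / 2 = 280 mm = 28 cm
76,492.4 = 1.118 × 10⁻⁵ × 28 × N²
N² = 76,492.4 / (31.304 × 10⁻⁵) = 244,353,437
N ≈ √244,353,437 ≈ 15,631.8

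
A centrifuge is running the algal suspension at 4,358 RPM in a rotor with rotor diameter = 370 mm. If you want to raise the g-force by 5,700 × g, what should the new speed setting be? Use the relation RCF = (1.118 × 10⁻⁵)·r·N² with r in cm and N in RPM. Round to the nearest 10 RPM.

r = 370 mm / 2 = 185 mm = 18.5 cm
Current RCF = 1.118 × 10⁻⁵ × 18.5 × (4358)² = 1.118 × 10⁻⁵ × 18.5 × 18,992,164 ≈ 3,928.1 × g
Target RCF = 3,928.1 + 5,700 = 9,628.1 × g
N² = 9,628.1 / (20.683 × 10⁻⁵) = 46,550,791
N ≈ √46,550,791 ≈ 6,822.8

≈ 6820 RPM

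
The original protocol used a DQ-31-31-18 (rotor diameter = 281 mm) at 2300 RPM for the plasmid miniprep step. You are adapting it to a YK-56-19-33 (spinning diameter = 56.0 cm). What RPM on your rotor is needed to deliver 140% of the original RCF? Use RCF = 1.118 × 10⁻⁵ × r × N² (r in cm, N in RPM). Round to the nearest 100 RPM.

1900 RPM

Original rotor: r = 281 mm / 2 = 140.5 mm = 14.05 cm
RCF_original = 1.118 × 10⁻⁵ × 14.05 × (2300)² = 1.118 × 10⁻⁵ × 14.05 × 5,290,000 ≈ 830.9 × g
Target RCF = 1.4 × 830.9 ≈ 1,163.3 × g
Your rotor: r = 56.0 / 2 = 28 cm
1,163.3 = 1.118 × 10⁻⁵ × 28 × N²
N² = 1,163.3 / (31.304 × 10⁻⁵) = 3,716,139
N ≈ √3,716,139 ≈ 1,927.7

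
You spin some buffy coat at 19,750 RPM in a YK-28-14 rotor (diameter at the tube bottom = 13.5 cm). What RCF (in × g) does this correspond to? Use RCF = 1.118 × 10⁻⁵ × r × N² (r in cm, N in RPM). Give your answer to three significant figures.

r = 13.5 / 2 = 6.75 cm
RCF = 1.118 × 10⁻⁵ × 6.75 × (19750)² = 1.118 × 10⁻⁵ × 6.75 × 390,062,500 ≈ 29,436.1 × g

RCF ≈ 29400 × g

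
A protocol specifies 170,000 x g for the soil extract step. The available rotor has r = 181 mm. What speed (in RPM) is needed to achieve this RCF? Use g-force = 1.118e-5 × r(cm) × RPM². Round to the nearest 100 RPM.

≈ 29000 RPM

r = 181 mm = 18.1 cm
RCF = 1.118 × 10⁻⁵ × r × N²
170,000 = 1.118 × 10⁻⁵ × 18.1 × N²
N² = 170,000 / (20.2358 × 10⁻⁵) = 840,095,277
N ≈ √840,095,277 ≈ 28,984.4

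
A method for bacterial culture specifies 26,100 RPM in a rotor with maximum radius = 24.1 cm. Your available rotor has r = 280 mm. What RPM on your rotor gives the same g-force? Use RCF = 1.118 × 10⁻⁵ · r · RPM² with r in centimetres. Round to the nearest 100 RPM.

24200 RPM

RCF_original = 1.118 × 10⁻⁵ × 24.1 × (26100)² = 1.118 × 10⁻⁵ × 24.1 × 681,210,000 ≈ 183,543.9 × g
Your rotor: r = 280 mm = 28.0 cm
183,543.9 = 1.118 × 10⁻⁵ × 28 × N²
N² = 183,543.9 / (31.304 × 10⁻⁵) = 586,327,306
N ≈ √586,327,306 ≈ 24,214.2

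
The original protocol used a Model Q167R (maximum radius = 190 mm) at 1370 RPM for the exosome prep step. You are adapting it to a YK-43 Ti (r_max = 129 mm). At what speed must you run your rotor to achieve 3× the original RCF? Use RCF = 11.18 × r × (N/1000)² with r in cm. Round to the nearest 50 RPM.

≈ 2900 RPM

Original rotor: r = 190 mm = 19.0 cm
RCF = 11.18 × r × (N/1000)²
RCF_original = 11.18 × 19 × (1.37)² = 11.18 × 19 × 1.8769 ≈ 398.7 × g
Target RCF = 3 × 398.7 ≈ 1,196.1 × g
Your rotor: r = 129 mm = 12.9 cm
1,196.1 = 11.18 × 12.9 × (N/1000)²
(N/1000)² = 1,196.1 / 144.222 = 8.293464
N = 1000 × √8.293464 ≈ 2,879.8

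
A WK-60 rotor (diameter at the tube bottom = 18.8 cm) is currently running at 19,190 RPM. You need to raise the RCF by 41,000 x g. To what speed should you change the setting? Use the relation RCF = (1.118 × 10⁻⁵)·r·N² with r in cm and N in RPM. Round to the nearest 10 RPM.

27540 RPM

r = 18.8 / 2 = 9.4 cm
Current RCF = 1.118 × 10⁻⁵ × 9.4 × (19190)² = 1.118 × 10⁻⁵ × 9.4 × 368,256,100 ≈ 38,700.8 × g
Target RCF = 38,700.8 + 41,000 = 79,700.8 × g
N² = 79,700.8 / (10.5092 × 10⁻⁵) = 758,390,743
N ≈ √758,390,743 ≈ 27,538.9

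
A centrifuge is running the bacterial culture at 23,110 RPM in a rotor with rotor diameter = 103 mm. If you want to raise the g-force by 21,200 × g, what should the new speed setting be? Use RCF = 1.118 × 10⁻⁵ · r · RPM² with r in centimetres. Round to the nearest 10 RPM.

30040 RPM

r = 103 mm / 2 = 51.5 mm = 5.15 cm
Current RCF = 1.118 × 10⁻⁵ × 5.15 × (23110)² = 1.118 × 10⁻⁵ × 5.15 × 534,072,100 ≈ 30,750.3 × g
Target RCF = 30,750.3 + 21,200 = 51,950.3 × g
N² = 51,950.3 / (5.7577 × 10⁻⁵) = 902,275,214
N ≈ √902,275,214 ≈ 30,037.9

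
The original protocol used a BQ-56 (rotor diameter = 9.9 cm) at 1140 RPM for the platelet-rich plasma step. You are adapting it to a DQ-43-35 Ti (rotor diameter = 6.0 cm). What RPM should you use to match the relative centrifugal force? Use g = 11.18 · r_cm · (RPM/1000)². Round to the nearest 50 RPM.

1450 RPM

Original rotor: r = 9.9 / 2 = 4.95 cm
RCF_original = 11.18 × 4.95 × (1.14)² = 11.18 × 4.95 × 1.2996 ≈ 71.9 × g
Your rotor: r = 6.0 / 2 = 3 cm
71.9 = 11.18 × 3 × (N/1000)²
(N/1000)² = 71.9 / 33.54 = 2.143709
N = 1000 × √2.143709 ≈ 1,464.1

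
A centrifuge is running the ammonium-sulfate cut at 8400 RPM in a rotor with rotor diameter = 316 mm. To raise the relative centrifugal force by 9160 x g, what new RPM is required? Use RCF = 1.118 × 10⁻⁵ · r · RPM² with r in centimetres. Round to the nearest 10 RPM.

11060 RPM

r = 316 mm / 2 = 158 mm = 15.8 cm
Current RCF = 1.118 × 10⁻⁵ × 15.8 × (8400)² = 1.118 × 10⁻⁵ × 15.8 × 70,560,000 ≈ 12,464 × g
Target RCF = 12,464 + 9,160 = 21,624 × g
N² = 21,624 / (17.6644 × 10⁻⁵) = 122,415,706
N ≈ √122,415,706 ≈ 11,064.2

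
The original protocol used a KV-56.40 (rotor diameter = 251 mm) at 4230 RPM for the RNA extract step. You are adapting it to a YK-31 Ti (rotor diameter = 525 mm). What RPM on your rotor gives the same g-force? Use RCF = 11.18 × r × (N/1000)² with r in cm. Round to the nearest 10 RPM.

Original rotor: r = 251 mm / 2 = 125.5 mm = 12.55 cm
RCF_original = 11.18 × 12.55 × (4.23)² = 11.18 × 12.55 × 17.8929 ≈ 2,510.5 × g
Your rotor: r = 525 mm / 2 = 262.5 mm = 26.25 cm
2,510.5 = 11.18 × 26.25 × (N/1000)²
(N/1000)² = 2,510.5 / 293.475 = 8.554391
N = 1000 × √8.554391 ≈ 2,924.8

2920 RPM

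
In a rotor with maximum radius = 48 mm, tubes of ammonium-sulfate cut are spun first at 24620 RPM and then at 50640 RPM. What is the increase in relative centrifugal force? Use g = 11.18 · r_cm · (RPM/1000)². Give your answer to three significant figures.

r = 48 mm = 4.8 cm
RCF₁ = 11.18 × 4.8 × (24.62)² = 11.18 × 4.8 × 606.1444 ≈ 32,528.1 × g
RCF₂ = 11.18 × 4.8 × (50.64)² = 11.18 × 4.8 × 2,564.4096 ≈ 137,616.5 × g
Increase = 137,616.5 − 32,528.1 = 105,088.4

105000 g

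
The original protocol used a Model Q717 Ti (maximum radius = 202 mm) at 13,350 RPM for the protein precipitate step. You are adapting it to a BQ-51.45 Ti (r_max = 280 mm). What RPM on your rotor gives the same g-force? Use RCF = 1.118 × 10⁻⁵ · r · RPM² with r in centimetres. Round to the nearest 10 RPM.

≈ 11340 RPM

Original rotor: r = 202 mm = 20.2 cm
RCF_original = 1.118 × 10⁻⁵ × 20.2 × (13350)² = 1.118 × 10⁻⁵ × 20.2 × 178,222,500 ≈ 40,249.1 × g
Your rotor: r = 280 mm = 28.0 cm
40,249.1 = 1.118 × 10⁻⁵ × 28 × N²
N² = 40,249.1 / (31.304 × 10⁻⁵) = 128,574,942
N ≈ √128,574,942 ≈ 11,339.1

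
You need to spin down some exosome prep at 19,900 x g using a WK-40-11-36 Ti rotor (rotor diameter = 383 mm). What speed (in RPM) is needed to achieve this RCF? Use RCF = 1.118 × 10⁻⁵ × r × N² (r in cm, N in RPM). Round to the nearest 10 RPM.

9640 RPM

r = 383 mm / 2 = 191.5 mm = 19.15 cm
RCF = 1.118 × 10⁻⁵ × r × N²
19,900 = 1.118 × 10⁻⁵ × 19.15 × N²
N² = 19,900 / (21.4097 × 10⁻⁵) = 92,948,523
N ≈ √92,948,523 ≈ 9,641.0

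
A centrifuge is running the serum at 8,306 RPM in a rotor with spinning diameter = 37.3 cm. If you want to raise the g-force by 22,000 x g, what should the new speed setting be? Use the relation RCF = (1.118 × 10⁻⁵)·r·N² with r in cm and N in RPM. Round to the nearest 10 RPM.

N₂ ≈ 13210 RPM

r = 37.3 / 2 = 18.65 cm
Current RCF = 1.118 × 10⁻⁵ × 18.65 × (8306)² = 1.118 × 10⁻⁵ × 18.65 × 68,989,636 ≈ 14,384.8 × g
Target RCF = 14,384.8 + 22,000 = 36,384.8 × g
N² = 36,384.8 / (20.8507 × 10⁻⁵) = 174,501,575
N ≈ √174,501,575 ≈ 13,209.9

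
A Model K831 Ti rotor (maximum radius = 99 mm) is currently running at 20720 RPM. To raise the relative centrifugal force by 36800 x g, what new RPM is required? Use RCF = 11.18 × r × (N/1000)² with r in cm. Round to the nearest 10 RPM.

27600 RPM

r = 99 mm = 9.9 cm
Current RCF = 11.18 × 9.9 × (20.72)² = 11.18 × 9.9 × 429.3184 ≈ 47,517.8 × g
Target RCF = 47,517.8 + 36,800 = 84,317.8 × g
(N/1000)² = 84,317.8 / 110.682 = 761.8023
N = 1000 × √761.8023 ≈ 27,600.8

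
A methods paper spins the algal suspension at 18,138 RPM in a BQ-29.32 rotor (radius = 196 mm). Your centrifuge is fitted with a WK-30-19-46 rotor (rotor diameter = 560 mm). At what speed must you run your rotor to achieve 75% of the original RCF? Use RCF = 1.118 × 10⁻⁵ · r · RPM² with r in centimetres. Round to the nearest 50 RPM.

Original rotor: r = 196 mm = 19.6 cm
RCF_original = 1.118 × 10⁻⁵ × 19.6 × (18138)² = 1.118 × 10⁻⁵ × 19.6 × 328,987,044 ≈ 72,090.3 × g
Target RCF = 0.75 × 72,090.3 ≈ 54,067.7 × g
Your rotor: r = 560 mm / 2 = 280 mm = 28 cm
54,067.7 = 1.118 × 10⁻⁵ × 28 × N²
N² = 54,067.7 / (31.304 × 10⁻⁵) = 172,718,183
N ≈ √172,718,183 ≈ 13,142.2

≈ 13150 RPM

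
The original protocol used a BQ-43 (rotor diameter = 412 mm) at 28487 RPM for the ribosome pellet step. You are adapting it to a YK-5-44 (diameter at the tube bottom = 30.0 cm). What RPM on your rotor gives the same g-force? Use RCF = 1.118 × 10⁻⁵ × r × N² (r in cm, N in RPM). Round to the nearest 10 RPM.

Original rotor: r = 412 mm / 2 = 206 mm = 20.6 cm
RCF = 1.118 × 10⁻⁵ × r × N²
RCF_original = 1.118 × 10⁻⁵ × 20.6 × (28487)² = 1.118 × 10⁻⁵ × 20.6 × 811,509,169 ≈ 186,897.1 × g
Your rotor: r = 30.0 / 2 = 15 cm
186,897.1 = 1.118 × 10⁻⁵ × 15 × N²
N² = 186,897.1 / (16.77 × 10⁻⁵) = 1,114,472,868
N ≈ √1,114,472,868 ≈ 33,383.7

≈ 33380 RPM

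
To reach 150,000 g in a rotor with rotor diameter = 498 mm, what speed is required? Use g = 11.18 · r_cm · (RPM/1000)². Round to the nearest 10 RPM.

23210 RPM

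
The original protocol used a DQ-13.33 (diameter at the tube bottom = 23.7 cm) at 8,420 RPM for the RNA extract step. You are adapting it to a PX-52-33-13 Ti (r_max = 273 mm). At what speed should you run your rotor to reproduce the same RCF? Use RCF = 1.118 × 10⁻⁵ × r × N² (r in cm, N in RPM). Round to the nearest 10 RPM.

≈ 5550 RPM

Original rotor: r = 23.7 / 2 = 11.85 cm
RCF = 1.118 × 10⁻⁵ × r × N²
RCF_original = 1.118 × 10⁻⁵ × 11.85 × (8420)² = 1.118 × 10⁻⁵ × 11.85 × 70,896,400 ≈ 9,392.6 × g
Your rotor: r = 273 mm = 27.3 cm
9,392.6 = 1.118 × 10⁻⁵ × 27.3 × N²
N² = 9,392.6 / (30.5214 × 10⁻⁵) = 30,773,818
N ≈ √30,773,818 ≈ 5,547.4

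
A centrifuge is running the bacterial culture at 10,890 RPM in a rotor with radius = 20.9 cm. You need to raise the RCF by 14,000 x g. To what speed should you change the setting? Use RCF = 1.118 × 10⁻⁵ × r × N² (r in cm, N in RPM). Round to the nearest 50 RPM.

≈ 13350 RPM

Current RCF = 1.118 × 10⁻⁵ × 20.9 × (10890)² = 1.118 × 10⁻⁵ × 20.9 × 118,592,100 ≈ 27,710.5 × g
Target RCF = 27,710.5 + 14,000 = 41,710.5 × g
N² = 41,710.5 / (23.3662 × 10⁻⁵) = 178,507,845
N ≈ √178,507,845 ≈ 13,360.7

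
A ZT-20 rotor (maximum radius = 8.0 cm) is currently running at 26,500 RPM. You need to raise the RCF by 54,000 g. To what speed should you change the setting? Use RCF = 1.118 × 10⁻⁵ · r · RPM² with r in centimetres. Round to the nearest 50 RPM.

N₂ ≈ 36150 RPM

Current RCF = 1.118 × 10⁻⁵ × 8 × (26500)² = 1.118 × 10⁻⁵ × 8 × 702,250,000 ≈ 62,809.2 × g
Target RCF = 62,809.2 + 54,000 = 116,809.2 × g
N² = 116,809.2 / (8.944 × 10⁻⁵) = 1,306,006,261
N ≈ √1,306,006,261 ≈ 36,138.7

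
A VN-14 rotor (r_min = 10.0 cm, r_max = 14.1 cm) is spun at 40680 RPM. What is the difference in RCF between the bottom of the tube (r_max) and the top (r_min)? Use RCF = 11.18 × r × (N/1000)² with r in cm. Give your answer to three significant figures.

75900 g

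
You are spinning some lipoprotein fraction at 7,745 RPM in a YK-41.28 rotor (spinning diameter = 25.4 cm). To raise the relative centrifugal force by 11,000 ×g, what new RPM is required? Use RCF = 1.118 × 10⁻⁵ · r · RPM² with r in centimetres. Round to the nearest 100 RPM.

r = 25.4 / 2 = 12.7 cm
Current RCF = 1.118 × 10⁻⁵ × 12.7 × (7745)² = 1.118 × 10⁻⁵ × 12.7 × 59,985,025 ≈ 8,517 × g
Target RCF = 8,517 + 11,000 = 19,517 × g
N² = 19,517 / (14.1986 × 10⁻⁵) = 137,457,214
N ≈ √137,457,214 ≈ 11,724.2

≈ 11700 RPM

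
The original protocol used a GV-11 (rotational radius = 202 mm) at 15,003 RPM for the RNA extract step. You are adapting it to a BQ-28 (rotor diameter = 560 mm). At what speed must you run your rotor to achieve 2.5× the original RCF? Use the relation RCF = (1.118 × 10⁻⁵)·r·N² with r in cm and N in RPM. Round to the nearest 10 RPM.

Original rotor: r = 202 mm = 20.2 cm
RCF_original = 1.118 × 10⁻⁵ × 20.2 × (15003)² = 1.118 × 10⁻⁵ × 20.2 × 225,090,009 ≈ 50,833.4 × g
Target RCF = 2.5 × 50,833.4 ≈ 127,083.5 × g
Your rotor: r = 560 mm / 2 = 280 mm = 28 cm
127,083.5 = 1.118 × 10⁻⁵ × 28 × N²
N² = 127,083.5 / (31.304 × 10⁻⁵) = 405,965,691
N ≈ √405,965,691 ≈ 20,148.6

20150 RPM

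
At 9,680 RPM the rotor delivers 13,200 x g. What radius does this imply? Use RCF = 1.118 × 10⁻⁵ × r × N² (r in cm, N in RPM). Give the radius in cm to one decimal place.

12.6 cm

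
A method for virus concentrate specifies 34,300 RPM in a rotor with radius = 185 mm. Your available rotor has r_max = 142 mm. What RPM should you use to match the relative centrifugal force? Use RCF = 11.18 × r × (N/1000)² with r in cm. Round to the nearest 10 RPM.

39150 RPM

Original rotor: r = 185 mm = 18.5 cm
RCF = 11.18 × r × (N/1000)²
RCF_original = 11.18 × 18.5 × (34.3)² = 11.18 × 18.5 × 1,176.49 ≈ 243,333.4 × g
Your rotor: r = 142 mm = 14.2 cm
243,333.4 = 11.18 × 14.2 × (N/1000)²
(N/1000)² = 243,333.4 / 158.756 = 1532.751
N = 1000 × √1532.751 ≈ 39,150.4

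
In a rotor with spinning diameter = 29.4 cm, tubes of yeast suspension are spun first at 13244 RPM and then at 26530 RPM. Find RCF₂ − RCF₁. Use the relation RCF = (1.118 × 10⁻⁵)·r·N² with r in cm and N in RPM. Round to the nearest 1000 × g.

≈ 87000 x g

r = 29.4 / 2 = 14.7 cm
RCF₁ = 1.118 × 10⁻⁵ × 14.7 × (13244)² = 1.118 × 10⁻⁵ × 14.7 × 175,403,536 ≈ 28,826.9 × g
RCF₂ = 1.118 × 10⁻⁵ × 14.7 × (26530)² = 1.118 × 10⁻⁵ × 14.7 × 703,840,900 ≈ 115,673.4 × g
Increase = 115,673.4 − 28,826.9 = 86,846.5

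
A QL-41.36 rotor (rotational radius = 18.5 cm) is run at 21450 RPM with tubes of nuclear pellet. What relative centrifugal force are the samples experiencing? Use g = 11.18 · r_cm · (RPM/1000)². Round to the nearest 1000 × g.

RCF = 11.18 × 18.5 × (21.45)² = 11.18 × 18.5 × 460.1025 ≈ 95,163 × g

RCF ≈ 95000 x g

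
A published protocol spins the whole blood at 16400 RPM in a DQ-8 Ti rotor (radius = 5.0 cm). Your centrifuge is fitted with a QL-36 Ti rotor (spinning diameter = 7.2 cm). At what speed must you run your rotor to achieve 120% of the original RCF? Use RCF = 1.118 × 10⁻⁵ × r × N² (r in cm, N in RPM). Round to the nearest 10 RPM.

RCF_original = 1.118 × 10⁻⁵ × 5 × (16400)² = 1.118 × 10⁻⁵ × 5 × 268,960,000 ≈ 15,034.9 × g
Target RCF = 1.2 × 15,034.9 ≈ 18,041.9 × g
Your rotor: r = 7.2 / 2 = 3.6 cm
18,041.9 = 1.118 × 10⁻⁵ × 3.6 × N²
N² = 18,041.9 / (4.0248 × 10⁻⁵) = 448,268,237
N ≈ √448,268,237 ≈ 21,172.3

≈ 21170 RPM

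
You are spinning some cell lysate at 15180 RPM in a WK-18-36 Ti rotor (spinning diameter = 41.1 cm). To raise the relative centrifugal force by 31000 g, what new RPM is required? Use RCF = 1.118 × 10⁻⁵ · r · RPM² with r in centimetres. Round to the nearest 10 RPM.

r = 41.1 / 2 = 20.55 cm
Current RCF = 1.118 × 10⁻⁵ × 20.55 × (15180)² = 1.118 × 10⁻⁵ × 20.55 × 230,432,400 ≈ 52,941.6 × g
Target RCF = 52,941.6 + 31,000 = 83,941.6 × g
N² = 83,941.6 / (22.9749 × 10⁻⁵) = 365,362,200
N ≈ √365,362,200 ≈ 19,114.5

≈ 19110 RPM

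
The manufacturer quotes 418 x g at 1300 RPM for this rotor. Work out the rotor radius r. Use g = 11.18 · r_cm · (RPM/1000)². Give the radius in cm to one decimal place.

22.1 cm

418 = 11.18 × r × (1.3)²
r = 418 / (11.18 × 1.69) = 418 / 18.8942 ≈ 22.123 cm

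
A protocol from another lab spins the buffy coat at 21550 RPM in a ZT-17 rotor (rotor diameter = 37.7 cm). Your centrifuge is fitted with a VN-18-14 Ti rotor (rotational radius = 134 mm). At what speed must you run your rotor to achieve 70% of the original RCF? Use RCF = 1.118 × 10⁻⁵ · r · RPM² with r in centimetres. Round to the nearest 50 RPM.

Original rotor: r = 37.7 / 2 = 18.85 cm
RCF_original = 1.118 × 10⁻⁵ × 18.85 × (21550)² = 1.118 × 10⁻⁵ × 18.85 × 464,402,500 ≈ 97,869.6 × g
Target RCF = 0.7 × 97,869.6 ≈ 68,508.7 × g
Your rotor: r = 134 mm = 13.4 cm
68,508.7 = 1.118 × 10⁻⁵ × 13.4 × N²
N² = 68,508.7 / (14.9812 × 10⁻⁵) = 457,297,813
N ≈ √457,297,813 ≈ 21,384.5

≈ 21400 RPM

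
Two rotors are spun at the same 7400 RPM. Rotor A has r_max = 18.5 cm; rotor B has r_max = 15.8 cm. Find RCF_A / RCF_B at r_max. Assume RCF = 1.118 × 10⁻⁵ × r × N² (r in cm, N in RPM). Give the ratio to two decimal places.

1.17

At fixed N, RCF ∝ r, so RCF_A/RCF_B = r_A/r_B = 18.5 / 15.8 = 1.1709.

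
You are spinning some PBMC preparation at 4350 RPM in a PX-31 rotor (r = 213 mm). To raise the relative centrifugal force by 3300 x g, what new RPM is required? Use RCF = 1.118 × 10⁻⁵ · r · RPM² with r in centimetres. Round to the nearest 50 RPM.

r = 213 mm = 21.3 cm
Current RCF = 1.118 × 10⁻⁵ × 21.3 × (4350)² = 1.118 × 10⁻⁵ × 21.3 × 18,922,500 ≈ 4,506.1 × g
Target RCF = 4,506.1 + 3,300 = 7,806.1 × g
N² = 7,806.1 / (23.8134 × 10⁻⁵) = 32,780,283
N ≈ √32,780,283 ≈ 5,725.4

5750 RPM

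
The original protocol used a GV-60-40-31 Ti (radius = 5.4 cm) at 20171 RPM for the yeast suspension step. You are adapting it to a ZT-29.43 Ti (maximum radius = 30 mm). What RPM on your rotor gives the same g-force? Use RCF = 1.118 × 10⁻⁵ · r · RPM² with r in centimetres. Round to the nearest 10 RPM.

RCF_original = 1.118 × 10⁻⁵ × 5.4 × (20171)² = 1.118 × 10⁻⁵ × 5.4 × 406,869,241 ≈ 24,563.5 × g
Your rotor: r = 30 mm = 3.0 cm
24,563.5 = 1.118 × 10⁻⁵ × 3 × N²
N² = 24,563.5 / (3.354 × 10⁻⁵) = 732,364,341
N ≈ √732,364,341 ≈ 27,062.2

27060 RPM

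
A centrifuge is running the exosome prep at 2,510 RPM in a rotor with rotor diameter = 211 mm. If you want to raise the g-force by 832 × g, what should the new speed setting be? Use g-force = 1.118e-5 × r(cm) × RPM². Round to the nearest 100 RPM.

≈ 3700 RPM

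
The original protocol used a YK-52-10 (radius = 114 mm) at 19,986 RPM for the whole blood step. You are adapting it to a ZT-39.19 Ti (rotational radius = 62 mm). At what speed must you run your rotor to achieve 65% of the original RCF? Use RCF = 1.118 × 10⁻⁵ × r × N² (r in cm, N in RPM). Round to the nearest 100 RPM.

Original rotor: r = 114 mm = 11.4 cm
RCF_original = 1.118 × 10⁻⁵ × 11.4 × (19986)² = 1.118 × 10⁻⁵ × 11.4 × 399,440,196 ≈ 50,909.5 × g
Target RCF = 0.65 × 50,909.5 ≈ 33,091.2 × g
Your rotor: r = 62 mm = 6.2 cm
33,091.2 = 1.118 × 10⁻⁵ × 6.2 × N²
N² = 33,091.2 / (6.9316 × 10⁻⁵) = 477,396,272
N ≈ √477,396,272 ≈ 21,849.4

21800 RPM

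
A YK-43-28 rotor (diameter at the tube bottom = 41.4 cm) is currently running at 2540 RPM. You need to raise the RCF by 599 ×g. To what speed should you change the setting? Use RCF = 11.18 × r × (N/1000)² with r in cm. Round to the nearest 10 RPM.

N₂ ≈ 3010 RPM

r = 41.4 / 2 = 20.7 cm
Current RCF = 11.18 × 20.7 × (2.54)² = 11.18 × 20.7 × 6.4516 ≈ 1,493.1 × g
Target RCF = 1,493.1 + 599 = 2,092.1 × g
(N/1000)² = 2,092.1 / 231.426 = 9.040039
N = 1000 × √9.040039 ≈ 3,006.7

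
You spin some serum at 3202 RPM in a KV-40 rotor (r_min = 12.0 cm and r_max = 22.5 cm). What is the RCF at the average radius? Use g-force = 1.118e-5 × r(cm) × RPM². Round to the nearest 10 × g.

r_avg = (12.0 + 22.5) / 2 = 17.25 cm
RCF = 1.118 × 10⁻⁵ × 17.25 × (3202)² = 1.118 × 10⁻⁵ × 17.25 × 10,252,804 ≈ 1,977.3 × g

RCF ≈ 1980 × g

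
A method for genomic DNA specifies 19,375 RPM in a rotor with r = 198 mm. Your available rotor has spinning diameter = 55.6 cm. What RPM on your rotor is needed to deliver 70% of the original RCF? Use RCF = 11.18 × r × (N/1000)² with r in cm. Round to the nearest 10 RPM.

Original rotor: r = 198 mm = 19.8 cm
RCF_original = 11.18 × 19.8 × (19.375)² = 11.18 × 19.8 × 375.390625 ≈ 83,098 × g
Target RCF = 0.7 × 83,098 ≈ 58,168.6 × g
Your rotor: r = 55.6 / 2 = 27.8 cm
58,168.6 = 11.18 × 27.8 × (N/1000)²
(N/1000)² = 58,168.6 / 310.804 = 187.1552
N = 1000 × √187.1552 ≈ 13,680.5

≈ 13680 RPM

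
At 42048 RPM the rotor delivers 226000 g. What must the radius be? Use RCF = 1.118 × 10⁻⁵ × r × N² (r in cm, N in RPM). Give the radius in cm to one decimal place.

r ≈ 11.4 cm

226000 = 1.118 × 10⁻⁵ × r × (42048)²
r = 226000 / (1.118 × 10⁻⁵ × 1,768,034,304) = 226000 / 19766.62 ≈ 11.433 cm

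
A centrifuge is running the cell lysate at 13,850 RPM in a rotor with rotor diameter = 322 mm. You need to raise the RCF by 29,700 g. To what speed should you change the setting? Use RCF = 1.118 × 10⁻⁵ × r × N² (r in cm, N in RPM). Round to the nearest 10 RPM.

≈ 18890 RPM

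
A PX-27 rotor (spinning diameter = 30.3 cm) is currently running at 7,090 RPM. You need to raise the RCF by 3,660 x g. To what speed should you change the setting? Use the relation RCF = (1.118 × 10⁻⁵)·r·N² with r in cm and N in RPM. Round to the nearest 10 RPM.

N₂ ≈ 8480 RPM

r = 30.3 / 2 = 15.15 cm
Current RCF = 1.118 × 10⁻⁵ × 15.15 × (7090)² = 1.118 × 10⁻⁵ × 15.15 × 50,268,100 ≈ 8,514.3 × g
Target RCF = 8,514.3 + 3,660 = 12,174.3 × g
N² = 12,174.3 / (16.9377 × 10⁻⁵) = 71,876,937
N ≈ √71,876,937 ≈ 8,478.0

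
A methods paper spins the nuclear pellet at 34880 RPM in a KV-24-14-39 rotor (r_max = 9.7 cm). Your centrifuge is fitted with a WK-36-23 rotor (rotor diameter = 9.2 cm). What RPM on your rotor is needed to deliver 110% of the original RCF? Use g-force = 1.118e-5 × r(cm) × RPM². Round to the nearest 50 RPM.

RCF = 1.118 × 10⁻⁵ × r × N²
RCF_original = 1.118 × 10⁻⁵ × 9.7 × (34880)² = 1.118 × 10⁻⁵ × 9.7 × 1,216,614,400 ≈ 131,937 × g
Target RCF = 1.1 × 131,937 ≈ 145,130.7 × g
Your rotor: r = 9.2 / 2 = 4.6 cm
145,130.7 = 1.118 × 10⁻⁵ × 4.6 × N²
N² = 145,130.7 / (5.1428 × 10⁻⁵) = 2,822,017,189
N ≈ √2,822,017,189 ≈ 53,122.7

53100 RPM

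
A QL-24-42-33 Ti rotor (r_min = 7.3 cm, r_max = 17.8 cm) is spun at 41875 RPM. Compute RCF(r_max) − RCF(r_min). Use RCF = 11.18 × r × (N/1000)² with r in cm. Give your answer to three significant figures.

≈ 206000 g

RCF_max = 11.18 × 17.8 × (41.875)² = 11.18 × 17.8 × 1,753.515625 ≈ 348,956.6 × g
RCF_min = 11.18 × 7.3 × (41.875)² = 11.18 × 7.3 × 1,753.515625 ≈ 143,111.4 × g
ΔRCF = 348,956.6 − 143,111.4 = 205,845.2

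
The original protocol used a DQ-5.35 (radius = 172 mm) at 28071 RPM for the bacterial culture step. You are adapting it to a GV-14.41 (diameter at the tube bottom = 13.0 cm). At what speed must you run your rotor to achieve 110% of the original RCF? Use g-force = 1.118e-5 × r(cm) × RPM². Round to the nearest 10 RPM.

47890 RPM

Original rotor: r = 172 mm = 17.2 cm
RCF = 1.118 × 10⁻⁵ × r × N²
RCF_original = 1.118 × 10⁻⁵ × 17.2 × (28071)² = 1.118 × 10⁻⁵ × 17.2 × 787,981,041 ≈ 151,525.6 × g
Target RCF = 1.1 × 151,525.6 ≈ 166,678.2 × g
Your rotor: r = 13.0 / 2 = 6.5 cm
166,678.2 = 1.118 × 10⁻⁵ × 6.5 × N²
N² = 166,678.2 / (7.267 × 10⁻⁵) = 2,293,631,485
N ≈ √2,293,631,485 ≈ 47,891.9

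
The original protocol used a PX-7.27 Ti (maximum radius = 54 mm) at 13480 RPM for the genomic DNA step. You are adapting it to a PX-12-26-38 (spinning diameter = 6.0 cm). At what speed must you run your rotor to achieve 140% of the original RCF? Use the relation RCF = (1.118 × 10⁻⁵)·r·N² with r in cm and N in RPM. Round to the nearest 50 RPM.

Original rotor: r = 54 mm = 5.4 cm
RCF = 1.118 × 10⁻⁵ × r × N²
RCF_original = 1.118 × 10⁻⁵ × 5.4 × (13480)² = 1.118 × 10⁻⁵ × 5.4 × 181,710,400 ≈ 10,970.2 × g
Target RCF = 1.4 × 10,970.2 ≈ 15,358.3 × g
Your rotor: r = 6.0 / 2 = 3 cm
15,358.3 = 1.118 × 10⁻⁵ × 3 × N²
N² = 15,358.3 / (3.354 × 10⁻⁵) = 457,909,958
N ≈ √457,909,958 ≈ 21,398.8

≈ 21400 RPM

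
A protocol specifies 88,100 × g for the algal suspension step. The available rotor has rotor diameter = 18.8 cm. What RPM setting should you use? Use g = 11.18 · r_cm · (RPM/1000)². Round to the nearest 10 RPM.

r = 18.8 / 2 = 9.4 cm
RCF = 11.18 × r × (N/1000)²
88,100 = 11.18 × 9.4 × (N/1000)²
(N/1000)² = 88,100 / 105.092 = 838.3131
N = 1000 × √838.3131 ≈ 28,953.6

N ≈ 28950 RPM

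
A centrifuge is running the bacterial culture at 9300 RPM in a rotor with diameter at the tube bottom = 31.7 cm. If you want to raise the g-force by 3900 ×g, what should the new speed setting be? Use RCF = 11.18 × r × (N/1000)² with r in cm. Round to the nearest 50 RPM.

N₂ ≈ 10400 RPM

r = 31.7 / 2 = 15.85 cm
Current RCF = 11.18 × 15.85 × (9.3)² = 11.18 × 15.85 × 86.49 ≈ 15,326.3 × g
Target RCF = 15,326.3 + 3,900 = 19,226.3 × g
(N/1000)² = 19,226.3 / 177.203 = 108.4987
N = 1000 × √108.4987 ≈ 10,416.3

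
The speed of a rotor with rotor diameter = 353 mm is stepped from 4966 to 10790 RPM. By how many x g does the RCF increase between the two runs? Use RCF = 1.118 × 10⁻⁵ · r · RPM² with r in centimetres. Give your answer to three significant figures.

r = 353 mm / 2 = 176.5 mm = 17.65 cm
RCF₁ = 1.118 × 10⁻⁵ × 17.65 × (4966)² = 1.118 × 10⁻⁵ × 17.65 × 24,661,156 ≈ 4,866.3 × g
RCF₂ = 1.118 × 10⁻⁵ × 17.65 × (10790)² = 1.118 × 10⁻⁵ × 17.65 × 116,424,100 ≈ 22,973.6 × g
Increase = 22,973.6 − 4,866.3 = 18,107.3

18100 x g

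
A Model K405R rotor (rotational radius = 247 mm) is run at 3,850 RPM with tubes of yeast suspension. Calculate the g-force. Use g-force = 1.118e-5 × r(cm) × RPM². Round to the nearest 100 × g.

≈ 4100 x g

r = 247 mm = 24.7 cm
RCF = 1.118 × 10⁻⁵ × r × N²
RCF = 1.118 × 10⁻⁵ × 24.7 × (3850)² = 1.118 × 10⁻⁵ × 24.7 × 14,822,500 ≈ 4,093.2 × g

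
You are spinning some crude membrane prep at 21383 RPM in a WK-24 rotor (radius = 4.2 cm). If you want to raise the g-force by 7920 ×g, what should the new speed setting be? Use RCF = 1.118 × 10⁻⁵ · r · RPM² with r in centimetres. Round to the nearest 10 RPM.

N₂ ≈ 25020 RPM

Current RCF = 1.118 × 10⁻⁵ × 4.2 × (21383)² = 1.118 × 10⁻⁵ × 4.2 × 457,232,689 ≈ 21,469.8 × g
Target RCF = 21,469.8 + 7,920 = 29,389.8 × g
N² = 29,389.8 / (4.6956 × 10⁻⁵) = 625,900,843
N ≈ √625,900,843 ≈ 25,018.0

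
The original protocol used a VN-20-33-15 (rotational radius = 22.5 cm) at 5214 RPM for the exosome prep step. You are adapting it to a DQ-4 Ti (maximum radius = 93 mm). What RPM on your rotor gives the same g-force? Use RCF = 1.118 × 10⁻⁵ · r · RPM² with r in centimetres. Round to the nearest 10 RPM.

8110 RPM

RCF_original = 1.118 × 10⁻⁵ × 22.5 × (5214)² = 1.118 × 10⁻⁵ × 22.5 × 27,185,796 ≈ 6,838.6 × g
Your rotor: r = 93 mm = 9.3 cm
6,838.6 = 1.118 × 10⁻⁵ × 9.3 × N²
N² = 6,838.6 / (10.3974 × 10⁻⁵) = 65,772,212
N ≈ √65,772,212 ≈ 8,110.0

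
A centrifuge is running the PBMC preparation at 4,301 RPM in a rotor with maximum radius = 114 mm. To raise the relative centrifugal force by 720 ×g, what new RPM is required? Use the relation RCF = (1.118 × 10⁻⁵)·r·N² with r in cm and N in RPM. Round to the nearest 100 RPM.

r = 114 mm = 11.4 cm
Current RCF = 1.118 × 10⁻⁵ × 11.4 × (4301)² = 1.118 × 10⁻⁵ × 11.4 × 18,498,601 ≈ 2,357.7 × g
Target RCF = 2,357.7 + 720 = 3,077.7 × g
N² = 3,077.7 / (12.7452 × 10⁻⁵) = 24,147,915
N ≈ √24,147,915 ≈ 4,914.1

≈ 4900 RPM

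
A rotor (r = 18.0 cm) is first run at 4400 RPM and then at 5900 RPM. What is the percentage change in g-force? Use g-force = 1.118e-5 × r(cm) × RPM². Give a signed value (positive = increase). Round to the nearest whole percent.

+80%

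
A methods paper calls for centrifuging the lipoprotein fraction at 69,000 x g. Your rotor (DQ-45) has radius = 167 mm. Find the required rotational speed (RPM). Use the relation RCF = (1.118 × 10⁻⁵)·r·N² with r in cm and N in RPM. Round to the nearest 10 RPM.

r = 167 mm = 16.7 cm
69,000 = 1.118 × 10⁻⁵ × 16.7 × N²
N² = 69,000 / (18.6706 × 10⁻⁵) = 369,564,985
N ≈ √369,564,985 ≈ 19,224.1

≈ 19220 RPM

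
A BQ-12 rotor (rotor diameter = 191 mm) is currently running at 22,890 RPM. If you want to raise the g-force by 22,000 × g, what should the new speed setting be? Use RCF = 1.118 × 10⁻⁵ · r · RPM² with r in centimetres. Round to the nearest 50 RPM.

27000 RPM

r = 191 mm / 2 = 95.5 mm = 9.55 cm
Current RCF = 1.118 × 10⁻⁵ × 9.55 × (22890)² = 1.118 × 10⁻⁵ × 9.55 × 523,952,100 ≈ 55,941.8 × g
Target RCF = 55,941.8 + 22,000 = 77,941.8 × g
N² = 77,941.8 / (10.6769 × 10⁻⁵) = 730,004,027
N ≈ √730,004,027 ≈ 27,018.6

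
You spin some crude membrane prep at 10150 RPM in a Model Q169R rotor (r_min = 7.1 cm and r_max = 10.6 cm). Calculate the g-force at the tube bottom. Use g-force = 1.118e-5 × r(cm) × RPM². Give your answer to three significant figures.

Use r_max = 10.6 cm.
RCF = 1.118 × 10⁻⁵ × 10.6 × (10150)² = 1.118 × 10⁻⁵ × 10.6 × 103,022,500 ≈ 12,209 × g

12200 x g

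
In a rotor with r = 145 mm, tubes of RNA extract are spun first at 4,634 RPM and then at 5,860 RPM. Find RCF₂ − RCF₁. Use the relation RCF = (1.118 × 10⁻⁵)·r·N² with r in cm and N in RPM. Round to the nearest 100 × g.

r = 145 mm = 14.5 cm
RCF₁ = 1.118 × 10⁻⁵ × 14.5 × (4634)² = 1.118 × 10⁻⁵ × 14.5 × 21,473,956 ≈ 3,481.1 × g
RCF₂ = 1.118 × 10⁻⁵ × 14.5 × (5860)² = 1.118 × 10⁻⁵ × 14.5 × 34,339,600 ≈ 5,566.8 × g
Increase = 5,566.8 − 3,481.1 = 2,085.7

≈ 2100 × g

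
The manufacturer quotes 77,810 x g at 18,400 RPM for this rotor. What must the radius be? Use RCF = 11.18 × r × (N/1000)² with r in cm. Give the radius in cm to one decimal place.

≈ 20.6 cm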